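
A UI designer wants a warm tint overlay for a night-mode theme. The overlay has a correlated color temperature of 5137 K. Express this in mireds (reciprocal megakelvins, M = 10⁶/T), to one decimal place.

194.7 mireds

M = 10⁶ / 5137 = 194.666 → 194.7 mireds.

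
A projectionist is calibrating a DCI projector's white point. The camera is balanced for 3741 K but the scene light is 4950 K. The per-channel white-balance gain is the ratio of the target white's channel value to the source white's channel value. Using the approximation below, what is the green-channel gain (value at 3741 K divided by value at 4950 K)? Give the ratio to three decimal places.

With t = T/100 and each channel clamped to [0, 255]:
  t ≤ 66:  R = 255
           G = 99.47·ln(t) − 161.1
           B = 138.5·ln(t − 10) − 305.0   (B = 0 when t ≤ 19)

At 4950 K (t = 49.5):
  G = 99.47·ln 49.5 − 161.1 = 99.47·3.9020 − 161.1 = 227.029.
At 3741 K (t = 37.41):
  G = 99.47·ln 37.41 − 161.1 = 99.47·3.6219 − 161.1 = 199.174.
Gain = 199.174 / 227.029 = 0.8773 → 0.877.

0.877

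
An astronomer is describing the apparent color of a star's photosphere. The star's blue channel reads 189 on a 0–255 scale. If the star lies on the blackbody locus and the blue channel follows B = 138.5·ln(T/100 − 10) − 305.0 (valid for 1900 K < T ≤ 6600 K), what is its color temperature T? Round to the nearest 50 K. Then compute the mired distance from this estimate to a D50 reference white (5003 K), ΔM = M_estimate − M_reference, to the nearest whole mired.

ln(t − 10) = (189 + 305.0) / 138.5 = 3.5668.
t − 10 = e^3.5668 = 35.403, so t = 45.403.
T = 100·t = 4540 K → 4550 K to the nearest 50 K.
M_estimate = 10⁶/4550 = 219.78; M_reference = 10⁶/5003 = 199.88.
ΔM = 219.78 − 199.88 = 19.90 → +20 mireds.

+20 mireds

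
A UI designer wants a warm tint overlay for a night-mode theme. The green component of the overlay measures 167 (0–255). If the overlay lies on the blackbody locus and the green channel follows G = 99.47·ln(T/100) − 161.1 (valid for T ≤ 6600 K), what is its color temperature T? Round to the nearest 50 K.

2700 K

ln t = (167 + 161.1) / 99.47 = 3.2985.
t = e^3.2985 = 27.072.
T = 100·t = 2707 K → 2700 K to the nearest 50 K.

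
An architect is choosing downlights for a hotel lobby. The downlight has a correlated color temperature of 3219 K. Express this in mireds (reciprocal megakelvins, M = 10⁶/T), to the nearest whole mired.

311 mireds

M = 10⁶ / 3219 = 310.655 → 311 mireds.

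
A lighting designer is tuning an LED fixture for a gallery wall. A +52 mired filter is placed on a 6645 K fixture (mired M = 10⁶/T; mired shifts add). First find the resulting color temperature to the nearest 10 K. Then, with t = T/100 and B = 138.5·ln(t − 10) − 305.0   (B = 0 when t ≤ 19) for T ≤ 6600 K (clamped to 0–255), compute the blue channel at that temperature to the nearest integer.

204

M_in = 10⁶/6645 = 150.49; M_out = 150.49 + (+52) = 202.49.
T_out = 10⁶/202.49 = 4938.5 K → 4940 K; t = 49.4.
B = 138.5·ln(49.4 − 10) − 305.0 = 138.5·ln 39.4 − 305.0 = 138.5·3.6738 − 305.0 = 203.817.
Rounded: 204.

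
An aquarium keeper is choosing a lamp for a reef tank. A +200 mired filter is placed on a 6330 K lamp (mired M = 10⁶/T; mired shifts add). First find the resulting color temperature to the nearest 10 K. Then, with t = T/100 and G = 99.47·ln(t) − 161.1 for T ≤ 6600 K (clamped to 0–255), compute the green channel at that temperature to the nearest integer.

M_in = 10⁶/6330 = 157.98; M_out = 157.98 + (+200) = 357.98.
T_out = 10⁶/357.98 = 2793.5 K → 2790 K; t = 27.9.
G = 99.47·ln 27.9 − 161.1 = 99.47·3.3286 − 161.1 = 169.998.
Rounded: 170.

170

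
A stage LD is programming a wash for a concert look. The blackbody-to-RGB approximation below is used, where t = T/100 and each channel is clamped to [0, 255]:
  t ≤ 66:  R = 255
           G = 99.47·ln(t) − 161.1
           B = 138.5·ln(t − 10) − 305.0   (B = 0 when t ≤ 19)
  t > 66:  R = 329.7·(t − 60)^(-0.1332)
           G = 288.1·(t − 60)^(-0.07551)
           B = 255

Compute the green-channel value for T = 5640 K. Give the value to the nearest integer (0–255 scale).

t = 5640/100 = 56.4; the t ≤ 66 branch applies.
G = 99.47·ln 56.4 − 161.1 = 99.47·4.0325 − 161.1 = 240.010.
Rounded: 240.

240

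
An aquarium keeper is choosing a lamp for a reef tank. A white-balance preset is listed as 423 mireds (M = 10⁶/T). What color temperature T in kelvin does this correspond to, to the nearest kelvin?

2364 K

T = 10⁶ / 423 = 2364.07 K → 2364 K.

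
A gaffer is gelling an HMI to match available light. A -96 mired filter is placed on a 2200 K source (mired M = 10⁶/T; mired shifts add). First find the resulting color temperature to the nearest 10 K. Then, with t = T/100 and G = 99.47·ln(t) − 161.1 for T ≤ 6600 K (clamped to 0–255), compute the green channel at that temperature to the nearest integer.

M_in = 10⁶/2200 = 454.55; M_out = 454.55 + (-96) = 358.55.
T_out = 10⁶/358.55 = 2789.0 K → 2790 K; t = 27.9.
G = 99.47·ln 27.9 − 161.1 = 99.47·3.3286 − 161.1 = 169.998.
Rounded: 170.

170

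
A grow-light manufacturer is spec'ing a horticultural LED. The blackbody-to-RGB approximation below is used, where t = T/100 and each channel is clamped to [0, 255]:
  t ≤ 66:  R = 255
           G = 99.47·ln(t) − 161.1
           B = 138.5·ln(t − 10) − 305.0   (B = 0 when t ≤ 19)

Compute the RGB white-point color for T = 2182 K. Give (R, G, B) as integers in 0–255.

t = 2182/100 = 21.82; the t ≤ 66 branch applies.
R = 255 by definition for t ≤ 66.
G = 99.47·ln 21.82 − 161.1 = 99.47·3.0828 − 161.1 = 145.549.
B = 138.5·ln(21.82 − 10) − 305.0 = 138.5·ln 11.82 − 305.0 = 138.5·2.4698 − 305.0 = 37.066.
Rounded: (255, 146, 37).

(255, 146, 37)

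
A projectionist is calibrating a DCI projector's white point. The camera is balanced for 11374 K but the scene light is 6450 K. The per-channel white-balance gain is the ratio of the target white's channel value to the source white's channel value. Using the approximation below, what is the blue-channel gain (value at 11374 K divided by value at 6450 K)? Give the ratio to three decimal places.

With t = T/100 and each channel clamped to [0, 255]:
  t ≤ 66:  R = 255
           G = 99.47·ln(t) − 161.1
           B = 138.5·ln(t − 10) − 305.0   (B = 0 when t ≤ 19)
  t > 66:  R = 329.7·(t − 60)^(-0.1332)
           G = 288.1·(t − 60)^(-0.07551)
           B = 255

1.025

At 6450 K (t = 64.5):
  B = 138.5·ln(64.5 − 10) − 305.0 = 138.5·ln 54.5 − 305.0 = 138.5·3.9982 − 305.0 = 248.751.
At 11374 K (t = 113.74):
  B = 255 by definition for t > 66.
Gain = 255.000 / 248.751 = 1.0251 → 1.025.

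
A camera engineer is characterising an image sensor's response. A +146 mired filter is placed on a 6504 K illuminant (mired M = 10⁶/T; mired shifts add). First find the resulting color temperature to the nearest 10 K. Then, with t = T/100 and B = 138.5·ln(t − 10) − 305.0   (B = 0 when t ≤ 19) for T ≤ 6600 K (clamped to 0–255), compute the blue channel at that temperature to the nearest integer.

M_in = 10⁶/6504 = 153.75; M_out = 153.75 + (+146) = 299.75.
T_out = 10⁶/299.75 = 3336.1 K → 3340 K; t = 33.4.
B = 138.5·ln(33.4 − 10) − 305.0 = 138.5·ln 23.4 − 305.0 = 138.5·3.1527 − 305.0 = 131.654.
Rounded: 132.

132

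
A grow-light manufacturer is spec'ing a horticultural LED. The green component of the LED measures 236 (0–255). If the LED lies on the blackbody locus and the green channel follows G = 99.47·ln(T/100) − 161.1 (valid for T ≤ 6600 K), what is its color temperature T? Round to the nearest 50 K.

ln t = (236 + 161.1) / 99.47 = 3.9922.
t = e^3.9922 = 54.172.
T = 100·t = 5417 K → 5400 K to the nearest 50 K.

5400 K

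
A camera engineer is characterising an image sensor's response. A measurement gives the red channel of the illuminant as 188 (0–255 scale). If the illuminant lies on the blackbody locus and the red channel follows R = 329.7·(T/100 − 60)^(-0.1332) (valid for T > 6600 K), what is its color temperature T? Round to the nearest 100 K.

12800 K

(t − 60)^(-0.1332) = 188/329.7 = 0.57022.
t − 60 = 0.57022^(1/-0.1332) = 0.57022^(-7.508) = 67.848, so t = 127.848.
T = 100·t = 12785 K → 12800 K to the nearest 100 K.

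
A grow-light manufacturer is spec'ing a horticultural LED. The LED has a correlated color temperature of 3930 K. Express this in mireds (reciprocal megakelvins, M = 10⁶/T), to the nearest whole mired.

254 mireds

M = 10⁶ / 3930 = 254.453 → 254 mireds.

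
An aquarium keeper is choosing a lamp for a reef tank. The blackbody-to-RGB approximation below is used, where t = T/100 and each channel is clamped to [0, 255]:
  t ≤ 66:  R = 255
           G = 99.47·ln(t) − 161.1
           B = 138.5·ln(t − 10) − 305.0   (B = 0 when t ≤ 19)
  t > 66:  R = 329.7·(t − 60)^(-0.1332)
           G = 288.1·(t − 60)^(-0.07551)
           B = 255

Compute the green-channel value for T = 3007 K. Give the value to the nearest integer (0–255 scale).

177

t = 3007/100 = 30.07; the t ≤ 66 branch applies.
G = 99.47·ln 30.07 − 161.1 = 99.47·3.4035 − 161.1 = 177.449.
Rounded: 177.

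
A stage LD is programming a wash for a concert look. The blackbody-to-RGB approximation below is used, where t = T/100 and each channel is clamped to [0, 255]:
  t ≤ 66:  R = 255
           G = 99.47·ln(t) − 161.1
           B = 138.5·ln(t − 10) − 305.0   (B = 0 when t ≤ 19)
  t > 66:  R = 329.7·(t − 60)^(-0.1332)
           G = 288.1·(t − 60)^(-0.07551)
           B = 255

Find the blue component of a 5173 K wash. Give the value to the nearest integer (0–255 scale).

212

t = 5173/100 = 51.73; the t ≤ 66 branch applies.
B = 138.5·ln(51.73 − 10) − 305.0 = 138.5·ln 41.73 − 305.0 = 138.5·3.7312 − 305.0 = 211.774.
Rounded: 212.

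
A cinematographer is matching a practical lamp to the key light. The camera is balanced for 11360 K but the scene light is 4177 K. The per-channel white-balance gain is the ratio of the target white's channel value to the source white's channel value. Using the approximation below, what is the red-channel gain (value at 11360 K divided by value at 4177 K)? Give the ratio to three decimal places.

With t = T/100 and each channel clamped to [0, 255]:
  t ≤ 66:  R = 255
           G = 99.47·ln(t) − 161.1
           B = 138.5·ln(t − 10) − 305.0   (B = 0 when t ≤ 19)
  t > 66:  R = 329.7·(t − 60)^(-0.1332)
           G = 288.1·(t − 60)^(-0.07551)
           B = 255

0.761

At 4177 K (t = 41.77):
  R = 255 by definition for t ≤ 66.
At 11360 K (t = 113.6):
  R = 329.7·(113.6 − 60)^(-0.1332) = 329.7·53.6^(-0.1332) = 329.7·0.58840 = 193.997.
Gain = 193.997 / 255.000 = 0.7608 → 0.761.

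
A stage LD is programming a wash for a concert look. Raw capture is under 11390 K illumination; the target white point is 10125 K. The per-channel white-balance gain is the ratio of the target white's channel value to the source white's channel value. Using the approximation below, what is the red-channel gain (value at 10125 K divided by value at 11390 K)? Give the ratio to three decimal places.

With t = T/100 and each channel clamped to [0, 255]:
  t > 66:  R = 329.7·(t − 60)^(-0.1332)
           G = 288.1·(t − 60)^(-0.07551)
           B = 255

1.036

At 11390 K (t = 113.9):
  R = 329.7·(113.9 − 60)^(-0.1332) = 329.7·53.9^(-0.1332) = 329.7·0.58797 = 193.852.
At 10125 K (t = 101.25):
  R = 329.7·(101.25 − 60)^(-0.1332) = 329.7·41.25^(-0.1332) = 329.7·0.60929 = 200.884.
Gain = 200.884 / 193.852 = 1.0363 → 1.036.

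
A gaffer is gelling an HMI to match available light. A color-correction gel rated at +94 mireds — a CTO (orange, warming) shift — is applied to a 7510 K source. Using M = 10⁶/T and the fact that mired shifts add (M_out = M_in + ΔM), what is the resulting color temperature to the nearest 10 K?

M_in = 10⁶/7510 = 133.16 mireds.
M_out = 133.16 + (+94) = 227.16 mireds.
T_out = 10⁶/227.16 = 4402.3 K → 4400 K.

4400 K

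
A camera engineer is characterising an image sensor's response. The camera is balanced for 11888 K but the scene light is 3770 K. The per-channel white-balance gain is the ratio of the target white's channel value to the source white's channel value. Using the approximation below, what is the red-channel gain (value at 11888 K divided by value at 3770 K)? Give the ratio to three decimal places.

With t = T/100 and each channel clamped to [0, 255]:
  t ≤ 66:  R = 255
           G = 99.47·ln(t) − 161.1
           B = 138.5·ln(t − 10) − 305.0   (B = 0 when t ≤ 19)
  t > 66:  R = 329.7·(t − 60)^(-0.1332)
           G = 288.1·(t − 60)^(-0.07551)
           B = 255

At 3770 K (t = 37.7):
  R = 255 by definition for t ≤ 66.
At 11888 K (t = 118.88):
  R = 329.7·(118.88 − 60)^(-0.1332) = 329.7·58.88^(-0.1332) = 329.7·0.58109 = 191.584.
Gain = 191.584 / 255.000 = 0.7513 → 0.751.

0.751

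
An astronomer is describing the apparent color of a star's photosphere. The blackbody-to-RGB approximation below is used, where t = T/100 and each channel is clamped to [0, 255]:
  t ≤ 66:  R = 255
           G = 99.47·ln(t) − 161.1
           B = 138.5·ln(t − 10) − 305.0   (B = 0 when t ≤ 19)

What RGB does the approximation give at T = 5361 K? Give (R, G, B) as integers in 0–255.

(255, 235, 218)

t = 5361/100 = 53.61; the t ≤ 66 branch applies.
R = 255 by definition for t ≤ 66.
G = 99.47·ln 53.61 − 161.1 = 99.47·3.9817 − 161.1 = 234.963.
B = 138.5·ln(53.61 − 10) − 305.0 = 138.5·ln 43.61 − 305.0 = 138.5·3.7753 − 305.0 = 217.877.
Rounded: (255, 235, 218).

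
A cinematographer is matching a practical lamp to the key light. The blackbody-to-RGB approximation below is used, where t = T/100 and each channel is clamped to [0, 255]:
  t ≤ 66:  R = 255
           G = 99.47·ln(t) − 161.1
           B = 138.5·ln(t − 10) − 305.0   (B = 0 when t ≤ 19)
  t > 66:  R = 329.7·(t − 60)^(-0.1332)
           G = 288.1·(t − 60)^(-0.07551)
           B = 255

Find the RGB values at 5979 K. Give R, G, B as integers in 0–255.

R=255, G=246, B=236

t = 5979/100 = 59.79; the t ≤ 66 branch applies.
R = 255 by definition for t ≤ 66.
G = 99.47·ln 59.79 − 161.1 = 99.47·4.0908 − 161.1 = 245.816.
B = 138.5·ln(59.79 − 10) − 305.0 = 138.5·ln 49.79 − 305.0 = 138.5·3.9078 − 305.0 = 236.232.
Rounded: (255, 246, 236).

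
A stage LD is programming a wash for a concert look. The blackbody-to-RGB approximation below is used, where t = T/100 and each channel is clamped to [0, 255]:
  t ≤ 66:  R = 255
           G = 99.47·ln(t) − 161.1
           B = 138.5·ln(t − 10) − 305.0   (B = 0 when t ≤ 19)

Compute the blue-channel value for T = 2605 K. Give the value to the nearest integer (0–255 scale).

79

t = 2605/100 = 26.05; the t ≤ 66 branch applies.
B = 138.5·ln(26.05 − 10) − 305.0 = 138.5·ln 16.05 − 305.0 = 138.5·2.7757 − 305.0 = 79.436.
Rounded: 79.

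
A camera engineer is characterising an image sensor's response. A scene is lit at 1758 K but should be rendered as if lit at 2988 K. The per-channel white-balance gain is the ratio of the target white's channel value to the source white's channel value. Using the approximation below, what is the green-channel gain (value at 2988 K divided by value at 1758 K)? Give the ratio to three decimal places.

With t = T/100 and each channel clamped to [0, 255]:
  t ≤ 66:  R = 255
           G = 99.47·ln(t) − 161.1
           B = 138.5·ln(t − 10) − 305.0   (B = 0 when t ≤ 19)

1.425

At 1758 K (t = 17.58):
  G = 99.47·ln 17.58 − 161.1 = 99.47·2.8668 − 161.1 = 124.057.
At 2988 K (t = 29.88):
  G = 99.47·ln 29.88 − 161.1 = 99.47·3.3972 − 161.1 = 176.818.
Gain = 176.818 / 124.057 = 1.4253 → 1.425.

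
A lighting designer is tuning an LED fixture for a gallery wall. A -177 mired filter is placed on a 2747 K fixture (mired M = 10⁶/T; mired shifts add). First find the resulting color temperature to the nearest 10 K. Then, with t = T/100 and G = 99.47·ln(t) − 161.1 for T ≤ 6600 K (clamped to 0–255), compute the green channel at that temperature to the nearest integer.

235

M_in = 10⁶/2747 = 364.03; M_out = 364.03 + (-177) = 187.03.
T_out = 10⁶/187.03 = 5346.6 K → 5350 K; t = 53.5.
G = 99.47·ln 53.5 − 161.1 = 99.47·3.9797 − 161.1 = 234.759.
Rounded: 235.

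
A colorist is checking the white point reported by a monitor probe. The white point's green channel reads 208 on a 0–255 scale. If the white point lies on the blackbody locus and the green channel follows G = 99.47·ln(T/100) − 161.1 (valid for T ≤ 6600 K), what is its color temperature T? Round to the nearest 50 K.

4100 K

ln t = (208 + 161.1) / 99.47 = 3.7107.
t = e^3.7107 = 40.881.
T = 100·t = 4088 K → 4100 K to the nearest 50 K.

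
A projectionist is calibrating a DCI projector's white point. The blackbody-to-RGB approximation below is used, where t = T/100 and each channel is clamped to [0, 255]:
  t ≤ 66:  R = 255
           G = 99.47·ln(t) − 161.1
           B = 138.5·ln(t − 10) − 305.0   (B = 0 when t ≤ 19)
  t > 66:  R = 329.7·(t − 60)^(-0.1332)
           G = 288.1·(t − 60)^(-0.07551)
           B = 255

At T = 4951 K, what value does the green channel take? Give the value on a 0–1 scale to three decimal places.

0.890

t = 4951/100 = 49.51; the t ≤ 66 branch applies.
G = 99.47·ln 49.51 − 161.1 = 99.47·3.9022 − 161.1 = 227.049.
On a 0–1 scale: 227.049/255 = 0.8904 → 0.890.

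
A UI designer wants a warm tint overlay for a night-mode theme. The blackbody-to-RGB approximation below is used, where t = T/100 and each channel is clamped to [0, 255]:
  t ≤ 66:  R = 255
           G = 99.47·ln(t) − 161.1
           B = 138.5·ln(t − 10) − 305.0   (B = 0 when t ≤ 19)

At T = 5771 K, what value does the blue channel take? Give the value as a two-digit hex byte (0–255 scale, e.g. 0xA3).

0xE6

t = 5771/100 = 57.71; the t ≤ 66 branch applies.
B = 138.5·ln(57.71 − 10) − 305.0 = 138.5·ln 47.71 − 305.0 = 138.5·3.8651 − 305.0 = 230.322.
Rounded: 230; in hex, 0xE6.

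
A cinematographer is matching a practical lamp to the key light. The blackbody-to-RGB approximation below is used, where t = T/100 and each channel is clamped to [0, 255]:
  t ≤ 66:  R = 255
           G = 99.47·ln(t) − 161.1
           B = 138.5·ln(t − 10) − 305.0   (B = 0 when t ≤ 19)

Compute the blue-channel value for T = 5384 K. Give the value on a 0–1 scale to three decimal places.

t = 5384/100 = 53.84; the t ≤ 66 branch applies.
B = 138.5·ln(53.84 − 10) − 305.0 = 138.5·ln 43.84 − 305.0 = 138.5·3.7805 − 305.0 = 218.606.
On a 0–1 scale: 218.606/255 = 0.8573 → 0.857.

0.857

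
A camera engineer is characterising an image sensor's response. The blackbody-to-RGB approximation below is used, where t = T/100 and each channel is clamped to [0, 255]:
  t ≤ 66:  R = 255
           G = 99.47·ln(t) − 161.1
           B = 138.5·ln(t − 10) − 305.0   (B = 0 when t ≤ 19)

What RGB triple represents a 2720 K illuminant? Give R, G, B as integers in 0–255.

R=255, G=167, B=89

t = 2720/100 = 27.2; the t ≤ 66 branch applies.
R = 255 by definition for t ≤ 66.
G = 99.47·ln 27.2 − 161.1 = 99.47·3.3032 − 161.1 = 167.471.
B = 138.5·ln(27.2 − 10) − 305.0 = 138.5·ln 17.2 − 305.0 = 138.5·2.8449 − 305.0 = 89.020.
Rounded: (255, 167, 89).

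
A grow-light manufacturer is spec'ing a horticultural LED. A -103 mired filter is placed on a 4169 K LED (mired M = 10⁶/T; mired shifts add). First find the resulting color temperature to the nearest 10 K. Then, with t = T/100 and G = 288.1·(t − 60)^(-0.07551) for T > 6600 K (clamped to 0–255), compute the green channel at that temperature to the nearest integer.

M_in = 10⁶/4169 = 239.87; M_out = 239.87 + (-103) = 136.87.
T_out = 10⁶/136.87 = 7306.4 K → 7310 K; t = 73.1.
G = 288.1·(73.1 − 60)^(-0.07551) = 288.1·13.1^(-0.07551) = 288.1·0.82345 = 237.235.
Rounded: 237.

237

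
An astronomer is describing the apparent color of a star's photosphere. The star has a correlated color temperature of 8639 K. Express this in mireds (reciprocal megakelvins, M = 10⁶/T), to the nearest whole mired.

M = 10⁶ / 8639 = 115.754 → 116 mireds.

116 mireds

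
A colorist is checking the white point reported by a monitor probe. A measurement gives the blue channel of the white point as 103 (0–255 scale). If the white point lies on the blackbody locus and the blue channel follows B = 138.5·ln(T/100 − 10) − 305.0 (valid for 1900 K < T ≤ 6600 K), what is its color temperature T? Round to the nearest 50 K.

2900 K

ln(t − 10) = (103 + 305.0) / 138.5 = 2.9458.
t − 10 = e^2.9458 = 19.027, so t = 29.027.
T = 100·t = 2903 K → 2900 K to the nearest 50 K.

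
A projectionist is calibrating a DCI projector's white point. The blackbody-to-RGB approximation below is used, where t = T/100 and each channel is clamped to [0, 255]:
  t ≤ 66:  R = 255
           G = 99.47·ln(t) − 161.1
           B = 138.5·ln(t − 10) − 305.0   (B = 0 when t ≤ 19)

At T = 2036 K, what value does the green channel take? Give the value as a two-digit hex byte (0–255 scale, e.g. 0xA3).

t = 2036/100 = 20.36; the t ≤ 66 branch applies.
G = 99.47·ln 20.36 − 161.1 = 99.47·3.0136 − 161.1 = 138.660.
Rounded: 139; in hex, 0x8B.

0x8B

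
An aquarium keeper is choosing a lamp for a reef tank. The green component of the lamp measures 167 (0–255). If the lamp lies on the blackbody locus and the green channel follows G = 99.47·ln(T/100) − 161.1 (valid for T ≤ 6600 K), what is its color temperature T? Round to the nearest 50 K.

2700 K

ln t = (167 + 161.1) / 99.47 = 3.2985.
t = e^3.2985 = 27.072.
T = 100·t = 2707 K → 2700 K to the nearest 50 K.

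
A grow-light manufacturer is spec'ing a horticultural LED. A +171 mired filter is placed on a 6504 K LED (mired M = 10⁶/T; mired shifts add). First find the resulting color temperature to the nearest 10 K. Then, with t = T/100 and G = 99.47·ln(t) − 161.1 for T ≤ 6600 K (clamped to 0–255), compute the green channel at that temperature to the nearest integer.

M_in = 10⁶/6504 = 153.75; M_out = 153.75 + (+171) = 324.75.
T_out = 10⁶/324.75 = 3079.3 K → 3080 K; t = 30.8.
G = 99.47·ln 30.8 − 161.1 = 99.47·3.4275 − 161.1 = 179.835.
Rounded: 180.

180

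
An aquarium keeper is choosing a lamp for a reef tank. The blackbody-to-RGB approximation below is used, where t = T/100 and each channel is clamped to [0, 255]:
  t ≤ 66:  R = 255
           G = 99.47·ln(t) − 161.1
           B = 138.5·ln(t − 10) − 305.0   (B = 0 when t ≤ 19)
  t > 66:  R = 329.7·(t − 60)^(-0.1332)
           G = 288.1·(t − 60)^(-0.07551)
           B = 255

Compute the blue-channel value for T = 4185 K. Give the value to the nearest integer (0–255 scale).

174

t = 4185/100 = 41.85; the t ≤ 66 branch applies.
B = 138.5·ln(41.85 − 10) − 305.0 = 138.5·ln 31.85 − 305.0 = 138.5·3.4610 − 305.0 = 174.354.
Rounded: 174.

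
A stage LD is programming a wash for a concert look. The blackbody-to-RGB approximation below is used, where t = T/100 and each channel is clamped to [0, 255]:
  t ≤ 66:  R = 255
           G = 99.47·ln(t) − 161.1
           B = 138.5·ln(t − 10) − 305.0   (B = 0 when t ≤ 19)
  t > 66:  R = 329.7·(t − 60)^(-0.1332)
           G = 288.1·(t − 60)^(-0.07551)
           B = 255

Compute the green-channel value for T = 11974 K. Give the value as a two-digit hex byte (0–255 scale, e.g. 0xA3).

0xD4

t = 11974/100 = 119.74; the t > 66 branch applies.
G = 288.1·(119.74 − 60)^(-0.07551) = 288.1·59.74^(-0.07551) = 288.1·0.73430 = 211.552.
Rounded: 212; in hex, 0xD4.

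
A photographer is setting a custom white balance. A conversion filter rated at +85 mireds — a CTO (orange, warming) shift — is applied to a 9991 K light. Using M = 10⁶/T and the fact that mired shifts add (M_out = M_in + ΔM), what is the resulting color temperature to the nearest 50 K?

5400 K

M_in = 10⁶/9991 = 100.09 mireds.
M_out = 100.09 + (+85) = 185.09 mireds.
T_out = 10⁶/185.09 = 5402.8 K → 5400 K.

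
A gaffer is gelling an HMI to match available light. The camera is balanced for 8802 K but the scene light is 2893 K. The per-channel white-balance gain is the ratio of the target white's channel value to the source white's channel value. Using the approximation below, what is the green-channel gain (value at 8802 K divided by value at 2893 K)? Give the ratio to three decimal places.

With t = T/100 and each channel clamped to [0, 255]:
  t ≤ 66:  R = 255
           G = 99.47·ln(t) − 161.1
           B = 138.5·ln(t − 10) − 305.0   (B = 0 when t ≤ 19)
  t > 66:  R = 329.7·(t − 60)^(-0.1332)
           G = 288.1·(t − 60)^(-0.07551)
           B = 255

At 2893 K (t = 28.93):
  G = 99.47·ln 28.93 − 161.1 = 99.47·3.3649 − 161.1 = 173.605.
At 8802 K (t = 88.02):
  G = 288.1·(88.02 − 60)^(-0.07551) = 288.1·28.02^(-0.07551) = 288.1·0.77750 = 223.998.
Gain = 223.998 / 173.605 = 1.2903 → 1.290.

1.290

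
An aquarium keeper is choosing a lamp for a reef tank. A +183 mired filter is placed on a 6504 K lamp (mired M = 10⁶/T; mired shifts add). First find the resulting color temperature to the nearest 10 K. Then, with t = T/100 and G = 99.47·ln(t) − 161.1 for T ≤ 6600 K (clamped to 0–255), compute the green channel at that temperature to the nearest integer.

176

M_in = 10⁶/6504 = 153.75; M_out = 153.75 + (+183) = 336.75.
T_out = 10⁶/336.75 = 2969.5 K → 2970 K; t = 29.7.
G = 99.47·ln 29.7 − 161.1 = 99.47·3.3911 − 161.1 = 176.217.
Rounded: 176.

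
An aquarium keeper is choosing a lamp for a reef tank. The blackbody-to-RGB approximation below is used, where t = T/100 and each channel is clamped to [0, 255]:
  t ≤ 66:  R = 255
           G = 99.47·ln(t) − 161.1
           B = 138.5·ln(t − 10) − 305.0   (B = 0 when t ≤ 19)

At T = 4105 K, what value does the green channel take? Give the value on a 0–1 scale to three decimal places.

0.817

t = 4105/100 = 41.05; the t ≤ 66 branch applies.
G = 99.47·ln 41.05 − 161.1 = 99.47·3.7148 − 161.1 = 208.410.
On a 0–1 scale: 208.410/255 = 0.8173 → 0.817.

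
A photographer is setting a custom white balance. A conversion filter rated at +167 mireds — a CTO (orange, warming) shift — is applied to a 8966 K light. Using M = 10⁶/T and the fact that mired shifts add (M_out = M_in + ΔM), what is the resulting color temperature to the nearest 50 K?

M_in = 10⁶/8966 = 111.53 mireds.
M_out = 111.53 + (+167) = 278.53 mireds.
T_out = 10⁶/278.53 = 3590.2 K → 3600 K.

3600 K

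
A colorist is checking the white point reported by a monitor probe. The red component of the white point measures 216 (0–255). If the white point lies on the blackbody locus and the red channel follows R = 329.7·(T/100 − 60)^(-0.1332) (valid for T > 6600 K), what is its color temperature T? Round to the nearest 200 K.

8400 K

(t − 60)^(-0.1332) = 216/329.7 = 0.65514.
t − 60 = 0.65514^(1/-0.1332) = 0.65514^(-7.508) = 23.926, so t = 83.926.
T = 100·t = 8393 K → 8400 K to the nearest 200 K.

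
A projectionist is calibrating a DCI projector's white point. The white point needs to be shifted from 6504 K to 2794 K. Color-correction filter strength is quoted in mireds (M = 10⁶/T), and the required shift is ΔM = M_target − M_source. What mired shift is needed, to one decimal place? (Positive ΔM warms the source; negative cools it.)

M_source = 10⁶/6504 = 153.752; M_target = 10⁶/2794 = 357.910.
ΔM = 357.910 − 153.752 = 204.158 → +204.2 mireds, a warming shift.

+204.2 mireds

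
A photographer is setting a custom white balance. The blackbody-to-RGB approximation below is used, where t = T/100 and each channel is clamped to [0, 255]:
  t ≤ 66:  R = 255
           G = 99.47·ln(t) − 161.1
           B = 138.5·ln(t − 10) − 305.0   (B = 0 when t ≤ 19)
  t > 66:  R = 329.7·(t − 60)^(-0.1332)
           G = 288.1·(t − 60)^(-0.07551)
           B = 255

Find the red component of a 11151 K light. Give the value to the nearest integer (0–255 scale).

t = 11151/100 = 111.51; the t > 66 branch applies.
R = 329.7·(111.51 − 60)^(-0.1332) = 329.7·51.51^(-0.1332) = 329.7·0.59153 = 195.027.
Rounded: 195.

195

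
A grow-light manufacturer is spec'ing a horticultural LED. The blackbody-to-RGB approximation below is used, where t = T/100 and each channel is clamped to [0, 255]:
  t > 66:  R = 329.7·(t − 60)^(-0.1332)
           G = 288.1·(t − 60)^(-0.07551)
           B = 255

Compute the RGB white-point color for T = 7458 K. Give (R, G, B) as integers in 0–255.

t = 7458/100 = 74.58; the t > 66 branch applies.
R = 329.7·(74.58 − 60)^(-0.1332) = 329.7·14.58^(-0.1332) = 329.7·0.69982 = 230.731.
G = 288.1·(74.58 − 60)^(-0.07551) = 288.1·14.58^(-0.07551) = 288.1·0.81682 = 235.325.
B = 255 by definition for t > 66.
Rounded: (231, 235, 255).

(231, 235, 255)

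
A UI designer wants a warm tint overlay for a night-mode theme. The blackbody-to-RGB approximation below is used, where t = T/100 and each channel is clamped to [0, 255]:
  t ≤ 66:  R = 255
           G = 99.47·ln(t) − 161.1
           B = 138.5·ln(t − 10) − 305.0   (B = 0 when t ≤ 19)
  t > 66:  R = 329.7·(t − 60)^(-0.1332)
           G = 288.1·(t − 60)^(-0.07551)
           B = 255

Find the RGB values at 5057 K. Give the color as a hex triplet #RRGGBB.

t = 5057/100 = 50.57; the t ≤ 66 branch applies.
R = 255 by definition for t ≤ 66.
G = 99.47·ln 50.57 − 161.1 = 99.47·3.9234 − 161.1 = 229.156.
B = 138.5·ln(50.57 − 10) − 305.0 = 138.5·ln 40.57 − 305.0 = 138.5·3.7030 − 305.0 = 207.869.
Rounded: (255, 229, 208).
In hex: #FFE5D0.

#FFE5D0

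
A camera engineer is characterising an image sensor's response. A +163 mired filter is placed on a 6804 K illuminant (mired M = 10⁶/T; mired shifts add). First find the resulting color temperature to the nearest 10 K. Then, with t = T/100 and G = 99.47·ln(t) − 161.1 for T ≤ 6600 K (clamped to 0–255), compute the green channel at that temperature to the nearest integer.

185

M_in = 10⁶/6804 = 146.97; M_out = 146.97 + (+163) = 309.97.
T_out = 10⁶/309.97 = 3226.1 K → 3230 K; t = 32.3.
G = 99.47·ln 32.3 − 161.1 = 99.47·3.4751 − 161.1 = 184.565.
Rounded: 185.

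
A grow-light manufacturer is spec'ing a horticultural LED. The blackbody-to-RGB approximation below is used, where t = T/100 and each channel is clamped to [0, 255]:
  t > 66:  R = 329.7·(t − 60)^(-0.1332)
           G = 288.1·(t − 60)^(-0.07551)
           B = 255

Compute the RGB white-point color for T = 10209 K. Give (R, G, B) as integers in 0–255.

t = 10209/100 = 102.09; the t > 66 branch applies.
R = 329.7·(102.09 − 60)^(-0.1332) = 329.7·42.09^(-0.1332) = 329.7·0.60766 = 200.345.
G = 288.1·(102.09 − 60)^(-0.07551) = 288.1·42.09^(-0.07551) = 288.1·0.75398 = 217.221.
B = 255 by definition for t > 66.
Rounded: (200, 217, 255).

(200, 217, 255)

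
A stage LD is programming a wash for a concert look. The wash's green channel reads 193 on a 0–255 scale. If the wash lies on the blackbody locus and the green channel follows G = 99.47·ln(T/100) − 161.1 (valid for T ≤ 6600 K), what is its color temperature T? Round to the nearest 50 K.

ln t = (193 + 161.1) / 99.47 = 3.5599.
t = e^3.5599 = 35.159.
T = 100·t = 3516 K → 3500 K to the nearest 50 K.

3500 K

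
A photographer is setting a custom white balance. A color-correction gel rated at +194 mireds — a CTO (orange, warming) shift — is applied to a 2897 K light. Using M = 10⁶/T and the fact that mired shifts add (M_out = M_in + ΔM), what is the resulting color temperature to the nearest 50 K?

1850 K

M_in = 10⁶/2897 = 345.18 mireds.
M_out = 345.18 + (+194) = 539.18 mireds.
T_out = 10⁶/539.18 = 1854.7 K → 1850 K.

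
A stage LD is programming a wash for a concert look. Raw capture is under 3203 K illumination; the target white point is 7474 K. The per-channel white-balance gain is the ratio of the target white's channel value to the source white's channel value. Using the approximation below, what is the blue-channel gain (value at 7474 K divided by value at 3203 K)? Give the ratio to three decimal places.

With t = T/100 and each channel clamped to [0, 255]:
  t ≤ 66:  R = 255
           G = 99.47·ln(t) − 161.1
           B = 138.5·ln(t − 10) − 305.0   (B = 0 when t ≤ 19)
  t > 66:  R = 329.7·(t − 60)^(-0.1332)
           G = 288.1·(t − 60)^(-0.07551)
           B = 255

At 3203 K (t = 32.03):
  B = 138.5·ln(32.03 − 10) − 305.0 = 138.5·ln 22.03 − 305.0 = 138.5·3.0924 − 305.0 = 123.298.
At 7474 K (t = 74.74):
  B = 255 by definition for t > 66.
Gain = 255.000 / 123.298 = 2.0682 → 2.068.

2.068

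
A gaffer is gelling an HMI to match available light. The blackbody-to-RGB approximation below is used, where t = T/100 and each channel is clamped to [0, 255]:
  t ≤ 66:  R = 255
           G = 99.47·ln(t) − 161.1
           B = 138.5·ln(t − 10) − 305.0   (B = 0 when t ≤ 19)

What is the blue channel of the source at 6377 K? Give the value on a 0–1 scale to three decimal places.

t = 6377/100 = 63.77; the t ≤ 66 branch applies.
B = 138.5·ln(63.77 − 10) − 305.0 = 138.5·ln 53.77 − 305.0 = 138.5·3.9847 − 305.0 = 246.883.
On a 0–1 scale: 246.883/255 = 0.9682 → 0.968.

0.968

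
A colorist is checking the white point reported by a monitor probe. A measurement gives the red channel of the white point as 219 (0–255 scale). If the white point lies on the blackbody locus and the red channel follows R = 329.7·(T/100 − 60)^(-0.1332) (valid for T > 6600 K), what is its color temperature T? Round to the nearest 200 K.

(t − 60)^(-0.1332) = 219/329.7 = 0.66424.
t − 60 = 0.66424^(1/-0.1332) = 0.66424^(-7.508) = 21.572, so t = 81.572.
T = 100·t = 8157 K → 8200 K to the nearest 200 K.

8200 K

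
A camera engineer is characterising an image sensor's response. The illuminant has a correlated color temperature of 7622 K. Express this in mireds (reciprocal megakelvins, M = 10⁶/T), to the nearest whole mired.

131 mireds

M = 10⁶ / 7622 = 131.199 → 131 mireds.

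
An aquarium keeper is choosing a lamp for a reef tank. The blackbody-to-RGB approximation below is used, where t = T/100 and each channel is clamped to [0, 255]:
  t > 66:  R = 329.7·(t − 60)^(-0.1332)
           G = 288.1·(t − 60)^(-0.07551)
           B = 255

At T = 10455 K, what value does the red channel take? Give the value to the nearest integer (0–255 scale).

t = 10455/100 = 104.55; the t > 66 branch applies.
R = 329.7·(104.55 − 60)^(-0.1332) = 329.7·44.55^(-0.1332) = 329.7·0.60308 = 198.835.
Rounded: 199.

199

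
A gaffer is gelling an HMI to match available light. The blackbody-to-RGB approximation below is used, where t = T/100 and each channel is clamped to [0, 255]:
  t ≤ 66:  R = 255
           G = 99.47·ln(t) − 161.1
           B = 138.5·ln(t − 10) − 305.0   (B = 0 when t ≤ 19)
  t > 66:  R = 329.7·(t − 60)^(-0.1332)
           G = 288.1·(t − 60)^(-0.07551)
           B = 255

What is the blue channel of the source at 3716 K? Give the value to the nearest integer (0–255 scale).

152

t = 3716/100 = 37.16; the t ≤ 66 branch applies.
B = 138.5·ln(37.16 − 10) − 305.0 = 138.5·ln 27.16 − 305.0 = 138.5·3.3017 − 305.0 = 152.292.
Rounded: 152.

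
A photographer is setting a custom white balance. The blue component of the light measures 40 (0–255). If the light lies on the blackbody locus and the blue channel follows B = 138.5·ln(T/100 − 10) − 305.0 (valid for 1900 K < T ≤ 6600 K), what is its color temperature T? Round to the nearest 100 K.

ln(t − 10) = (40 + 305.0) / 138.5 = 2.4910.
t − 10 = e^2.4910 = 12.073, so t = 22.073.
T = 100·t = 2207 K → 2200 K to the nearest 100 K.

2200 K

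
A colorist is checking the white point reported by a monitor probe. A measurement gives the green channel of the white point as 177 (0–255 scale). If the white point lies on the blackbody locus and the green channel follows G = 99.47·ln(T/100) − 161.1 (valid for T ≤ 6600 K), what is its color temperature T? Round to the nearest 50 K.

ln t = (177 + 161.1) / 99.47 = 3.3990.
t = e^3.3990 = 29.935.
T = 100·t = 2993 K → 3000 K to the nearest 50 K.

3000 K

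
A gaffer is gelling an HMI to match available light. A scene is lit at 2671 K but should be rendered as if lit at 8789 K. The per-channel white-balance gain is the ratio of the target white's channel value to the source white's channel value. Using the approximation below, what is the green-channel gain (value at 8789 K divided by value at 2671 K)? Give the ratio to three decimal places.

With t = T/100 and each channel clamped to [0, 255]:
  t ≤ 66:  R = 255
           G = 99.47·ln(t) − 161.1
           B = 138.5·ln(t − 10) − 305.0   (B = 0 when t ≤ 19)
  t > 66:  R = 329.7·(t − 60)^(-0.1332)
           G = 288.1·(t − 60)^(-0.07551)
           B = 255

At 2671 K (t = 26.71):
  G = 99.47·ln 26.71 − 161.1 = 99.47·3.2850 − 161.1 = 165.663.
At 8789 K (t = 87.89):
  G = 288.1·(87.89 − 60)^(-0.07551) = 288.1·27.89^(-0.07551) = 288.1·0.77778 = 224.077.
Gain = 224.077 / 165.663 = 1.3526 → 1.353.

1.353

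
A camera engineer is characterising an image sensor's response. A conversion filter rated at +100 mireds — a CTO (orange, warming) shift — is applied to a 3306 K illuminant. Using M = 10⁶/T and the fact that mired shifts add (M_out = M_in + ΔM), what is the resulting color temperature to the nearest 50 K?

2500 K

M_in = 10⁶/3306 = 302.48 mireds.
M_out = 302.48 + (+100) = 402.48 mireds.
T_out = 10⁶/402.48 = 2484.6 K → 2500 K.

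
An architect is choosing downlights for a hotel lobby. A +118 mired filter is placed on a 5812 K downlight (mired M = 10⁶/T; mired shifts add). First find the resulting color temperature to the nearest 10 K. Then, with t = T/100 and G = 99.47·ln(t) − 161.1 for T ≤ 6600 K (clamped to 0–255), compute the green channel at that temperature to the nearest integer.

M_in = 10⁶/5812 = 172.06; M_out = 172.06 + (+118) = 290.06.
T_out = 10⁶/290.06 = 3447.6 K → 3450 K; t = 34.5.
G = 99.47·ln 34.5 − 161.1 = 99.47·3.5410 − 161.1 = 191.119.
Rounded: 191.

191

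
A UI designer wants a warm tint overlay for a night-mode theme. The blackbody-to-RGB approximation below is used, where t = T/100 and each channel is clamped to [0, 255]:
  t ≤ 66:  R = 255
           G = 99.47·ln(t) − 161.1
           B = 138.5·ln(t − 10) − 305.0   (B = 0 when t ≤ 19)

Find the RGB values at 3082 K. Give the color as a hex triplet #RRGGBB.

#FFB473

t = 3082/100 = 30.82; the t ≤ 66 branch applies.
R = 255 by definition for t ≤ 66.
G = 99.47·ln 30.82 − 161.1 = 99.47·3.4282 − 161.1 = 179.899.
B = 138.5·ln(30.82 − 10) − 305.0 = 138.5·ln 20.82 − 305.0 = 138.5·3.0359 − 305.0 = 115.474.
Rounded: (255, 180, 115).
In hex: #FFB473.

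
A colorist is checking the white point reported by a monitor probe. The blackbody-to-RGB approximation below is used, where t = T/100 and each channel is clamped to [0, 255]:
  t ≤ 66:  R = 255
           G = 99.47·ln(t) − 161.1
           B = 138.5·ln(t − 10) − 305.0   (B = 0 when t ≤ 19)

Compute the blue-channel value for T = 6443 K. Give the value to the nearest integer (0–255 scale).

t = 6443/100 = 64.43; the t ≤ 66 branch applies.
B = 138.5·ln(64.43 − 10) − 305.0 = 138.5·ln 54.43 − 305.0 = 138.5·3.9969 − 305.0 = 248.573.
Rounded: 249.

249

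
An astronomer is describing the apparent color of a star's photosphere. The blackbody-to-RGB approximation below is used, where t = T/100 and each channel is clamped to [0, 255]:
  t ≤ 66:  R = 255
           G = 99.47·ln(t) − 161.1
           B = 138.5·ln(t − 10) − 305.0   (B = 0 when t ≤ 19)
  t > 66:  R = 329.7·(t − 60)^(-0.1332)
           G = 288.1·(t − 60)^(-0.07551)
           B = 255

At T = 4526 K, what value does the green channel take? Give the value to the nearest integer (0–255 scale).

218

t = 4526/100 = 45.26; the t ≤ 66 branch applies.
G = 99.47·ln 45.26 − 161.1 = 99.47·3.8124 − 161.1 = 218.122.
Rounded: 218.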